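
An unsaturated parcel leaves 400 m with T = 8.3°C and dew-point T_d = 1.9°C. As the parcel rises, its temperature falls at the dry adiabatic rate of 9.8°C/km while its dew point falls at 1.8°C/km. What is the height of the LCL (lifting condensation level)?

1200 m

T and T_d converge at 9.8 − 1.8 = 8°C per km
Height above start = (8.3 − 1.9) / 8 = 0.8 km
LCL altitude = 400 m + 800 m = 1200 m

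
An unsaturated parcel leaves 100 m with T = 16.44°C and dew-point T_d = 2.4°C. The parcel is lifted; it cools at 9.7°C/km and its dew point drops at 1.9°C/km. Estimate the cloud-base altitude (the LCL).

1900 m

T and T_d converge at 9.7 − 1.9 = 7.8°C per km
Height above start = (16.44 − 2.4) / 7.8 = 1.8 km
LCL altitude = 100 m + 1800 m = 1900 m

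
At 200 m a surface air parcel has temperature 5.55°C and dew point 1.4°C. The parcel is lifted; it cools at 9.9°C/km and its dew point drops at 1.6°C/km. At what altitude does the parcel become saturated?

T and T_d converge at 9.9 − 1.6 = 8.3°C per km
Height above start = (5.55 − 1.4) / 8.3 = 0.5 km
LCL altitude = 200 m + 500 m = 700 m

700 m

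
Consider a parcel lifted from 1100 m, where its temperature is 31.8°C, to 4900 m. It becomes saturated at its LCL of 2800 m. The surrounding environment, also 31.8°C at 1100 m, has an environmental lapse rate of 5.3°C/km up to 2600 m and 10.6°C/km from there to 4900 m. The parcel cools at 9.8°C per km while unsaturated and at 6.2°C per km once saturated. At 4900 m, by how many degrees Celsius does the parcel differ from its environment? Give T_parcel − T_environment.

Parcel:
  1100 → 2800 m (dry, 9.8°C/km): ΔT = -9.8 × 1.7 = -16.66°C → T = 15.14°C
  2800 → 4900 m (saturated, 6.2°C/km): ΔT = -6.2 × 2.1 = -13.02°C → T = 2.12°C
Environment:
  1100 → 2600 m (environment, lower layer, 5.3°C/km): ΔT = -5.3 × 1.5 = -7.95°C → T = 23.85°C
  2600 → 4900 m (environment, upper layer, 10.6°C/km): ΔT = -10.6 × 2.3 = -24.38°C → T = -0.53°C
T_parcel − T_env = 2.12 − (-0.53) = +2.65°C

+2.65°C (parcel warmer than environment)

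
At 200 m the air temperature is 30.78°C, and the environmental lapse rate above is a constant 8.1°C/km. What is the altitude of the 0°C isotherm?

4000 m

Height above start = (30.78 − 0) / 8.1 = 3.8 km
Altitude = 200 m + 3800 m = 4000 m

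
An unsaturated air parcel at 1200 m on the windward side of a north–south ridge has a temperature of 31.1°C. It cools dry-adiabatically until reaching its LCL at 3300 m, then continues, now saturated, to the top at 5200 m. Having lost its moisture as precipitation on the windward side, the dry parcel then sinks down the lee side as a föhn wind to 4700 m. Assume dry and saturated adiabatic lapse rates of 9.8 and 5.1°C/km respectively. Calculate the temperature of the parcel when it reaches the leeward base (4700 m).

5.73°C

1200–3300 m, dry: Δz = 2.1 km ⇒ ΔT = -20.58°C; T = 10.52°C
3300–5200 m, saturated: Δz = 1.9 km ⇒ ΔT = -9.69°C; T = 0.83°C
5200–4700 m, dry descent: Δz = 0.5 km ⇒ ΔT = +4.9°C; T = 5.73°C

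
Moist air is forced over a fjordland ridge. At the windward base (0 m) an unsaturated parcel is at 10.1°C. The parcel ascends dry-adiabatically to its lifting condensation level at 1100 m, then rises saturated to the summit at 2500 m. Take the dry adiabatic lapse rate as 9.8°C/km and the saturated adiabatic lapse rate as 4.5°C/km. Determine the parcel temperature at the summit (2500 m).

From 0 m to 1100 m (dry): cools by 9.8 × 1.1 = 10.78°C, giving -0.68°C.
From 1100 m to 2500 m (saturated): cools by 4.5 × 1.4 = 6.3°C, giving -6.98°C.

-6.98°C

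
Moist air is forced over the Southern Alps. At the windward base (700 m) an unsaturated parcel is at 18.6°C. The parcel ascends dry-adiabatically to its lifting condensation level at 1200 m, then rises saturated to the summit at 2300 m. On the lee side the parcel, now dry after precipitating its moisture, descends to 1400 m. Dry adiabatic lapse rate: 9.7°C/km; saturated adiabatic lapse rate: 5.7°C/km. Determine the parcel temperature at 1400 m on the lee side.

16.21°C

From 700 m to 1200 m (dry): cools by 9.7 × 0.5 = 4.85°C, giving 13.75°C.
From 1200 m to 2300 m (saturated): cools by 5.7 × 1.1 = 6.27°C, giving 7.48°C.
From 2300 m to 1400 m (dry descent): warms by 9.7 × 0.9 = 8.73°C, giving 16.21°C.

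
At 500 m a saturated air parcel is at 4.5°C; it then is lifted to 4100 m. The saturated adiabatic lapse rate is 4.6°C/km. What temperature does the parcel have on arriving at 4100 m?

-12.06°C

Saturated adiabatic to 4100 m: -4.6 × 3.6 km = -16.56°C, so T = -12.06°C.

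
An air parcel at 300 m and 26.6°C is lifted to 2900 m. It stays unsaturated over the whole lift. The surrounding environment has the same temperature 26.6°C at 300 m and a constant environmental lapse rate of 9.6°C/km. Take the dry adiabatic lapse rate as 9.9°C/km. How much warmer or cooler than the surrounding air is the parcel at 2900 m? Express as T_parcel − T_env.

Parcel:
  Dry to 2900 m: -9.9 × 2.6 km = -25.74°C, so T = 0.86°C.
Environment:
  Environment to 2900 m: -9.6 × 2.6 km = -24.96°C, so T = 1.64°C.
T_parcel − T_env = 0.86 − 1.64 = -0.78°C

-0.78°C (parcel cooler than environment)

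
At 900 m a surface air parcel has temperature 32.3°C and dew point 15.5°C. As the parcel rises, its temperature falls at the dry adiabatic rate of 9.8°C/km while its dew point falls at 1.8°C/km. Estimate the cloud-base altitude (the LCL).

T and T_d converge at 9.8 − 1.8 = 8°C per km
Height above start = (32.3 − 15.5) / 8 = 2.1 km
LCL altitude = 900 m + 2100 m = 3000 m

3000 m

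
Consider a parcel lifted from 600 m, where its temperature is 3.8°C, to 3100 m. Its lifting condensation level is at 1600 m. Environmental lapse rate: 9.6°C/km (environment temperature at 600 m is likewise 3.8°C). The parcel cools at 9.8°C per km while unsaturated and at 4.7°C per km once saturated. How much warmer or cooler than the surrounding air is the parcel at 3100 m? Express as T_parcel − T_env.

+7.15°C (parcel warmer than environment)

Parcel:
  600 → 1600 m (dry, 9.8°C/km): ΔT = -9.8 × 1 = -9.8°C → T = -6°C
  1600 → 3100 m (saturated, 4.7°C/km): ΔT = -4.7 × 1.5 = -7.05°C → T = -13.05°C
Environment:
  600 → 3100 m (environment, 9.6°C/km): ΔT = -9.6 × 2.5 = -24°C → T = -20.2°C
T_parcel − T_env = -13.05 − (-20.2) = +7.15°C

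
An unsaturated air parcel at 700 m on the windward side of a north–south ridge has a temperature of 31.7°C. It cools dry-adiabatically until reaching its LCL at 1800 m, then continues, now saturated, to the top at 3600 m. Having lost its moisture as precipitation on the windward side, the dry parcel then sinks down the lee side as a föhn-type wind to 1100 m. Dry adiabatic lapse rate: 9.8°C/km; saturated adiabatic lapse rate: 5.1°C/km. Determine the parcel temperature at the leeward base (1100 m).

36.24°C

From 700 m to 1800 m (dry): cools by 9.8 × 1.1 = 10.78°C, giving 20.92°C.
From 1800 m to 3600 m (saturated): cools by 5.1 × 1.8 = 9.18°C, giving 11.74°C.
From 3600 m to 1100 m (dry descent): warms by 9.8 × 2.5 = 24.5°C, giving 36.24°C.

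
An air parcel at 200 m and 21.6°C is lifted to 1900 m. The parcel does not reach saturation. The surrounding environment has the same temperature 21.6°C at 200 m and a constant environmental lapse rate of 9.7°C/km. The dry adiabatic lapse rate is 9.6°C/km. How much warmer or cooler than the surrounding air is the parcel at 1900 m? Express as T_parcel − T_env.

+0.17°C (parcel warmer than environment)

Parcel:
  From 200 m to 1900 m (dry): cools by 9.6 × 1.7 = 16.32°C, giving 5.28°C.
Environment:
  From 200 m to 1900 m (environment): cools by 9.7 × 1.7 = 16.49°C, giving 5.11°C.
T_parcel − T_env = 5.28 − 5.11 = +0.17°C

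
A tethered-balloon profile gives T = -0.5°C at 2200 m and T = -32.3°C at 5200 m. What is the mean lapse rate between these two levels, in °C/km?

10.6°C/km

Γ = −ΔT/Δz = (-0.5 − (-32.3)) / (5200 − 2200) m
  = 31.8°C / 3 km = 10.6°C/km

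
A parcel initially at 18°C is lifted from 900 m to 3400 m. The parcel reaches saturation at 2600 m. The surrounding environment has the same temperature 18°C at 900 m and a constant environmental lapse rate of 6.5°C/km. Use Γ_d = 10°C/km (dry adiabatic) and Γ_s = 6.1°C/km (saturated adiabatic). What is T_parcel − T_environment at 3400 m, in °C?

Parcel:
  Dry to 2600 m: -10 × 1.7 km = -17°C, so T = 1°C.
  Saturated to 3400 m: -6.1 × 0.8 km = -4.88°C, so T = -3.88°C.
Environment:
  Environment to 3400 m: -6.5 × 2.5 km = -16.25°C, so T = 1.75°C.
T_parcel − T_env = -3.88 − 1.75 = -5.63°C

-5.63°C (parcel cooler than environment)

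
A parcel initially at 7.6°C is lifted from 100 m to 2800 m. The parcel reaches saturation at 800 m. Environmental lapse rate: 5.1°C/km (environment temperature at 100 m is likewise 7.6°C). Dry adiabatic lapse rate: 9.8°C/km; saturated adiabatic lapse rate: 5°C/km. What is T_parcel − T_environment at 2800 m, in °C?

Parcel:
  100 → 800 m (dry, 9.8°C/km): ΔT = -9.8 × 0.7 = -6.86°C → T = 0.74°C
  800 → 2800 m (saturated, 5°C/km): ΔT = -5 × 2 = -10°C → T = -9.26°C
Environment:
  100 → 2800 m (environment, 5.1°C/km): ΔT = -5.1 × 2.7 = -13.77°C → T = -6.17°C
T_parcel − T_env = -9.26 − (-6.17) = -3.09°C

-3.09°C (parcel cooler than environment)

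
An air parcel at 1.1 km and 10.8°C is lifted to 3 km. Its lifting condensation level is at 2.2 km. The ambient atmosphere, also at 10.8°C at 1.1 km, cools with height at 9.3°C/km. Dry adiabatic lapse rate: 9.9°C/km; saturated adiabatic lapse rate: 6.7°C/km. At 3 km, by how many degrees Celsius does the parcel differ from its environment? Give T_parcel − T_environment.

+1.42°C (parcel warmer than environment)

Parcel:
  1100 → 2200 m (dry, 9.9°C/km): ΔT = -9.9 × 1.1 = -10.89°C → T = -0.09°C
  2200 → 3000 m (saturated, 6.7°C/km): ΔT = -6.7 × 0.8 = -5.36°C → T = -5.45°C
Environment:
  1100 → 3000 m (environment, 9.3°C/km): ΔT = -9.3 × 1.9 = -17.67°C → T = -6.87°C
T_parcel − T_env = -5.45 − (-6.87) = +1.42°C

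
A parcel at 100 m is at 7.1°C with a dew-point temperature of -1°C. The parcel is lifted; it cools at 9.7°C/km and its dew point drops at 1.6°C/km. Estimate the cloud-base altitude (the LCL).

1100 m

T and T_d converge at 9.7 − 1.6 = 8.1°C per km
Height above start = (7.1 − (-1)) / 8.1 = 1 km
LCL altitude = 100 m + 1000 m = 1100 m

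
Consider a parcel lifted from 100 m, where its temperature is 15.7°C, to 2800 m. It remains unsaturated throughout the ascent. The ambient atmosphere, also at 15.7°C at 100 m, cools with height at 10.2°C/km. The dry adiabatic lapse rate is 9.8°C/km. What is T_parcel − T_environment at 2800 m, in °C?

Parcel:
  Dry to 2800 m: -9.8 × 2.7 km = -26.46°C, so T = -10.76°C.
Environment:
  Environment to 2800 m: -10.2 × 2.7 km = -27.54°C, so T = -11.84°C.
T_parcel − T_env = -10.76 − (-11.84) = +1.08°C

+1.08°C (parcel warmer than environment)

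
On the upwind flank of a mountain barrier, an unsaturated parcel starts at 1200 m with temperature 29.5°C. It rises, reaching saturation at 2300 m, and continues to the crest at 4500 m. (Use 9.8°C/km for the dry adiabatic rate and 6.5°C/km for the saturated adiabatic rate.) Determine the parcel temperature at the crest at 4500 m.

1200–2300 m, dry: Δz = 1.1 km ⇒ ΔT = -10.78°C; T = 18.72°C
2300–4500 m, saturated: Δz = 2.2 km ⇒ ΔT = -14.3°C; T = 4.42°C

4.42°C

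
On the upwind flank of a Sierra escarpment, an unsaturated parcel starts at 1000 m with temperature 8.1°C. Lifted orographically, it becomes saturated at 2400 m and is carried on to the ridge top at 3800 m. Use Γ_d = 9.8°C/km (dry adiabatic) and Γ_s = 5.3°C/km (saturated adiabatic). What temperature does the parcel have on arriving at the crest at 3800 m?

Dry to 2400 m: -9.8 × 1.4 km = -13.72°C, so T = -5.62°C.
Saturated to 3800 m: -5.3 × 1.4 km = -7.42°C, so T = -13.04°C.

-13.04°C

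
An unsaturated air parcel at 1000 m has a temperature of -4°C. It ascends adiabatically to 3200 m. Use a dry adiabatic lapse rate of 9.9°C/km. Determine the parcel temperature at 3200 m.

-25.78°C

From 1000 m to 3200 m (dry adiabatic): cools by 9.9 × 2.2 = 21.78°C, giving -25.78°C.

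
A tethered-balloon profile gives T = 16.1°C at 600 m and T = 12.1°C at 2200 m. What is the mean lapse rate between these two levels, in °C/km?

Γ = −ΔT/Δz = (16.1 − 12.1) / (2200 − 600) m
  = 4°C / 1.6 km = 2.5°C/km

2.5°C/km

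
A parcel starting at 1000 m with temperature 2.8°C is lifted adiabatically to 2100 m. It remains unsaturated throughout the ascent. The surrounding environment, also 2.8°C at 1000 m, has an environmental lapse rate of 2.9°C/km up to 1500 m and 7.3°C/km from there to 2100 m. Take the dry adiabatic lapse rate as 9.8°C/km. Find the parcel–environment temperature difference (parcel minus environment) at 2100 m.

-4.95°C (parcel cooler than environment)

Parcel:
  1000 → 2100 m (dry, 9.8°C/km): ΔT = -9.8 × 1.1 = -10.78°C → T = -7.98°C
Environment:
  1000 → 1500 m (environment, lower layer, 2.9°C/km): ΔT = -2.9 × 0.5 = -1.45°C → T = 1.35°C
  1500 → 2100 m (environment, upper layer, 7.3°C/km): ΔT = -7.3 × 0.6 = -4.38°C → T = -3.03°C
T_parcel − T_env = -7.98 − (-3.03) = -4.95°C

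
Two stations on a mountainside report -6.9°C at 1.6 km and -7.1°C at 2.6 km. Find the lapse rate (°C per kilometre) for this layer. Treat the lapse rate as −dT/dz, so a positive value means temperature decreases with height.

Γ = −ΔT/Δz = (-6.9 − (-7.1)) / (2600 − 1600) m
  = 0.2°C / 1 km = 0.2°C/km

0.2°C/km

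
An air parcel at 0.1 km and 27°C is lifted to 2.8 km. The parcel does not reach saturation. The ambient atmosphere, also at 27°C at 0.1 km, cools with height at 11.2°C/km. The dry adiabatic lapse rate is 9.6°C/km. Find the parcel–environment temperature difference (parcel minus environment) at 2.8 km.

+4.32°C (parcel warmer than environment)

Parcel:
  Dry to 2800 m: -9.6 × 2.7 km = -25.92°C, so T = 1.08°C.
Environment:
  Environment to 2800 m: -11.2 × 2.7 km = -30.24°C, so T = -3.24°C.
T_parcel − T_env = 1.08 − (-3.24) = +4.32°C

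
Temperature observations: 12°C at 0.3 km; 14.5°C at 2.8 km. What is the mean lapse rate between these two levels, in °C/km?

-1°C/km

Γ = −ΔT/Δz = (12 − 14.5) / (2800 − 300) m
  = -2.5°C / 2.5 km = -1°C/km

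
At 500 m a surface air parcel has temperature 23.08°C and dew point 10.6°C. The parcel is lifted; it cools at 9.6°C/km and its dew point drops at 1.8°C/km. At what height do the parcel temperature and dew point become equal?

T and T_d converge at 9.6 − 1.8 = 7.8°C per km
Height above start = (23.08 − 10.6) / 7.8 = 1.6 km
LCL altitude = 500 m + 1600 m = 2100 m

2100 m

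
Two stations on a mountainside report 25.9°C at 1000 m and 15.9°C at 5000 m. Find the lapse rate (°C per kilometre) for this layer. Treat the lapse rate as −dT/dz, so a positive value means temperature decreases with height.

2.5°C/km

Γ = −ΔT/Δz = (25.9 − 15.9) / (5000 − 1000) m
  = 10°C / 4 km = 2.5°C/km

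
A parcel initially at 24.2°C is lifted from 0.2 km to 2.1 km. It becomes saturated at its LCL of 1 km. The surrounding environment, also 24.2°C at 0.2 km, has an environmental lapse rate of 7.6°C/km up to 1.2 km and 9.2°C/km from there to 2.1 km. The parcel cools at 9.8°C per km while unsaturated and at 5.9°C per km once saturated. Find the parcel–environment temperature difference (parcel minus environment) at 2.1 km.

+1.55°C (parcel warmer than environment)

Parcel:
  200–1000 m, dry: Δz = 0.8 km ⇒ ΔT = -7.84°C; T = 16.36°C
  1000–2100 m, saturated: Δz = 1.1 km ⇒ ΔT = -6.49°C; T = 9.87°C
Environment:
  200–1200 m, environment, lower layer: Δz = 1 km ⇒ ΔT = -7.6°C; T = 16.6°C
  1200–2100 m, environment, upper layer: Δz = 0.9 km ⇒ ΔT = -8.28°C; T = 8.32°C
T_parcel − T_env = 9.87 − 8.32 = +1.55°C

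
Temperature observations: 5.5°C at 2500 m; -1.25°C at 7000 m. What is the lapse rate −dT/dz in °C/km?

Γ = −ΔT/Δz = (5.5 − (-1.25)) / (7000 − 2500) m
  = 6.75°C / 4.5 km = 1.5°C/km

1.5°C/km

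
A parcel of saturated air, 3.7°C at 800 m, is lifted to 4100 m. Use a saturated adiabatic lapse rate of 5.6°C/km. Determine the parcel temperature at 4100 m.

800–4100 m, saturated adiabatic: Δz = 3.3 km ⇒ ΔT = -18.48°C; T = -14.78°C

-14.78°C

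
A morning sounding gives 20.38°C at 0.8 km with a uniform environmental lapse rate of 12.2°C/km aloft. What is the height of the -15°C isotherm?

3.7 km

Height above start = (20.38 − (-15)) / 12.2 = 2.9 km
Altitude = 800 m + 2900 m = 3700 m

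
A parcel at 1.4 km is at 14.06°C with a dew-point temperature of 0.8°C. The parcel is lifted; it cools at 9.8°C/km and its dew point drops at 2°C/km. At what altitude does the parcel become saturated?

T and T_d converge at 9.8 − 2 = 7.8°C per km
Height above start = (14.06 − 0.8) / 7.8 = 1.7 km
LCL altitude = 1400 m + 1700 m = 3100 m

3.1 km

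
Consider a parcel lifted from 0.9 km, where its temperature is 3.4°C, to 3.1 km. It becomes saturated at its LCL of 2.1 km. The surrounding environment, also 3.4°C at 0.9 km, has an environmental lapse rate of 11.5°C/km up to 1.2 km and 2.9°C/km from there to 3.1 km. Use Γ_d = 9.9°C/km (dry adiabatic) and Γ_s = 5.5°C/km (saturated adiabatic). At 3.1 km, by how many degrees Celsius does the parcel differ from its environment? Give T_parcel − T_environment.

Parcel:
  Dry to 2100 m: -9.9 × 1.2 km = -11.88°C, so T = -8.48°C.
  Saturated to 3100 m: -5.5 × 1 km = -5.5°C, so T = -13.98°C.
Environment:
  Environment, lower layer to 1200 m: -11.5 × 0.3 km = -3.45°C, so T = -0.05°C.
  Environment, upper layer to 3100 m: -2.9 × 1.9 km = -5.51°C, so T = -5.56°C.
T_parcel − T_env = -13.98 − (-5.56) = -8.42°C

-8.42°C (parcel cooler than environment)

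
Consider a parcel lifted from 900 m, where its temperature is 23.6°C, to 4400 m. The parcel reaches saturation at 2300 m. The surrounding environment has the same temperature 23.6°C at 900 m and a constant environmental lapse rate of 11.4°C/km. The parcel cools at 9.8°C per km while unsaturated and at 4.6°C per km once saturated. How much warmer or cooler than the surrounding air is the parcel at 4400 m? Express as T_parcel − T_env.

+16.52°C (parcel warmer than environment)

Parcel:
  900–2300 m, dry: Δz = 1.4 km ⇒ ΔT = -13.72°C; T = 9.88°C
  2300–4400 m, saturated: Δz = 2.1 km ⇒ ΔT = -9.66°C; T = 0.22°C
Environment:
  900–4400 m, environment: Δz = 3.5 km ⇒ ΔT = -39.9°C; T = -16.3°C
T_parcel − T_env = 0.22 − (-16.3) = +16.52°C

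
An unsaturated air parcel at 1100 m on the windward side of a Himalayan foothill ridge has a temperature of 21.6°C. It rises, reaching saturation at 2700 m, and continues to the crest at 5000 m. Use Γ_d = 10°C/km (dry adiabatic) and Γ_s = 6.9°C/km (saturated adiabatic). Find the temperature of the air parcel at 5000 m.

1100 → 2700 m (dry, 10°C/km): ΔT = -10 × 1.6 = -16°C → T = 5.6°C
2700 → 5000 m (saturated, 6.9°C/km): ΔT = -6.9 × 2.3 = -15.87°C → T = -10.27°C

-10.27°C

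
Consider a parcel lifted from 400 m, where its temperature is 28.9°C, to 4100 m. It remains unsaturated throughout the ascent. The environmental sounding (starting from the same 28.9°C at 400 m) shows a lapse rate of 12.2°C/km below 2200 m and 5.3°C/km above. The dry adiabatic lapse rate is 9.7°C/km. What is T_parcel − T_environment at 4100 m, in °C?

Parcel:
  Dry to 4100 m: -9.7 × 3.7 km = -35.89°C, so T = -6.99°C.
Environment:
  Environment, lower layer to 2200 m: -12.2 × 1.8 km = -21.96°C, so T = 6.94°C.
  Environment, upper layer to 4100 m: -5.3 × 1.9 km = -10.07°C, so T = -3.13°C.
T_parcel − T_env = -6.99 − (-3.13) = -3.86°C

-3.86°C (parcel cooler than environment)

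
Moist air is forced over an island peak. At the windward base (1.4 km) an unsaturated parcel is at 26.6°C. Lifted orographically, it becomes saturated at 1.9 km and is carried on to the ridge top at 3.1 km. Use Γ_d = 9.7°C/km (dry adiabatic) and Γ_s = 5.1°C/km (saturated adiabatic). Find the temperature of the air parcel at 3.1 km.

From 1400 m to 1900 m (dry): cools by 9.7 × 0.5 = 4.85°C, giving 21.75°C.
From 1900 m to 3100 m (saturated): cools by 5.1 × 1.2 = 6.12°C, giving 15.63°C.

15.63°C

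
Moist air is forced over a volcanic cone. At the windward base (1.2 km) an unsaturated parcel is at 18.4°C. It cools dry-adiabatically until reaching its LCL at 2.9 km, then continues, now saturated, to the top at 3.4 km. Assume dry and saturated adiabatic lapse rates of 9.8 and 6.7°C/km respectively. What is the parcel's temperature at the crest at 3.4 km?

Dry to 2900 m: -9.8 × 1.7 km = -16.66°C, so T = 1.74°C.
Saturated to 3400 m: -6.7 × 0.5 km = -3.35°C, so T = -1.61°C.

-1.61°C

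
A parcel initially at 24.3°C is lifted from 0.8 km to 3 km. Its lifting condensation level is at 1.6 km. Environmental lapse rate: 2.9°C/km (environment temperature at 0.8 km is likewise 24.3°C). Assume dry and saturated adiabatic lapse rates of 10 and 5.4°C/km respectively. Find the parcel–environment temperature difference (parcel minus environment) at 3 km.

Parcel:
  800 → 1600 m (dry, 10°C/km): ΔT = -10 × 0.8 = -8°C → T = 16.3°C
  1600 → 3000 m (saturated, 5.4°C/km): ΔT = -5.4 × 1.4 = -7.56°C → T = 8.74°C
Environment:
  800 → 3000 m (environment, 2.9°C/km): ΔT = -2.9 × 2.2 = -6.38°C → T = 17.92°C
T_parcel − T_env = 8.74 − 17.92 = -9.18°C

-9.18°C (parcel cooler than environment)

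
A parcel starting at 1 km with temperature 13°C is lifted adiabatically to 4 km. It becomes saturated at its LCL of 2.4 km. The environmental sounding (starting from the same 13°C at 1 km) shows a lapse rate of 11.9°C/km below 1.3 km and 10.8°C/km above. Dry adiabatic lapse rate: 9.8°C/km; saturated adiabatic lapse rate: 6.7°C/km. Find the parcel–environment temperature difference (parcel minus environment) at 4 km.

Parcel:
  1000 → 2400 m (dry, 9.8°C/km): ΔT = -9.8 × 1.4 = -13.72°C → T = -0.72°C
  2400 → 4000 m (saturated, 6.7°C/km): ΔT = -6.7 × 1.6 = -10.72°C → T = -11.44°C
Environment:
  1000 → 1300 m (environment, lower layer, 11.9°C/km): ΔT = -11.9 × 0.3 = -3.57°C → T = 9.43°C
  1300 → 4000 m (environment, upper layer, 10.8°C/km): ΔT = -10.8 × 2.7 = -29.16°C → T = -19.73°C
T_parcel − T_env = -11.44 − (-19.73) = +8.29°C

+8.29°C (parcel warmer than environment)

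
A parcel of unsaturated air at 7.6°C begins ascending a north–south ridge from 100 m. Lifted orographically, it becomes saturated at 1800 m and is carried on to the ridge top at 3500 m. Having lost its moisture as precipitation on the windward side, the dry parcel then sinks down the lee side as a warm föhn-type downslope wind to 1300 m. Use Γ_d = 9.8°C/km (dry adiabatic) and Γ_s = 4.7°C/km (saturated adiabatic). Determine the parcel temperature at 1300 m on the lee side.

4.51°C

Dry to 1800 m: -9.8 × 1.7 km = -16.66°C, so T = -9.06°C.
Saturated to 3500 m: -4.7 × 1.7 km = -7.99°C, so T = -17.05°C.
Dry descent to 1300 m: +9.8 × 2.2 km = +21.56°C, so T = 4.51°C.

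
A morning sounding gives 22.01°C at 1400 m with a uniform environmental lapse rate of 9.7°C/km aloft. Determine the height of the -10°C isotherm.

Height above start = (22.01 − (-10)) / 9.7 = 3.3 km
Altitude = 1400 m + 3300 m = 4700 m

4700 m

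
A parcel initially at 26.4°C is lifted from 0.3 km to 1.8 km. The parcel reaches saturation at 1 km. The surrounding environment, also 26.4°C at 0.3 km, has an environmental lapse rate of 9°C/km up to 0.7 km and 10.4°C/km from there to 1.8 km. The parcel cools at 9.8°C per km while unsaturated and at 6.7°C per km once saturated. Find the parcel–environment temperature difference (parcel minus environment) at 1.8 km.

+2.82°C (parcel warmer than environment)

Parcel:
  Dry to 1000 m: -9.8 × 0.7 km = -6.86°C, so T = 19.54°C.
  Saturated to 1800 m: -6.7 × 0.8 km = -5.36°C, so T = 14.18°C.
Environment:
  Environment, lower layer to 700 m: -9 × 0.4 km = -3.6°C, so T = 22.8°C.
  Environment, upper layer to 1800 m: -10.4 × 1.1 km = -11.44°C, so T = 11.36°C.
T_parcel − T_env = 14.18 − 11.36 = +2.82°C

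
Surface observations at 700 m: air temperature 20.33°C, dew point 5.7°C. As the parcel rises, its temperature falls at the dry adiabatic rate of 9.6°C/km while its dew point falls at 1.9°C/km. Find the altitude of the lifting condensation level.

T and T_d converge at 9.6 − 1.9 = 7.7°C per km
Height above start = (20.33 − 5.7) / 7.7 = 1.9 km
LCL altitude = 700 m + 1900 m = 2600 m

2600 m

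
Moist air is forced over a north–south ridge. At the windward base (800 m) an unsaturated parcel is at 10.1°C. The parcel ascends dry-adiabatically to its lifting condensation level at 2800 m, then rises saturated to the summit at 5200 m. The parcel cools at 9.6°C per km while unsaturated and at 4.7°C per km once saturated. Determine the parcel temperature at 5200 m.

800 → 2800 m (dry, 9.6°C/km): ΔT = -9.6 × 2 = -19.2°C → T = -9.1°C
2800 → 5200 m (saturated, 4.7°C/km): ΔT = -4.7 × 2.4 = -11.28°C → T = -20.38°C

-20.38°C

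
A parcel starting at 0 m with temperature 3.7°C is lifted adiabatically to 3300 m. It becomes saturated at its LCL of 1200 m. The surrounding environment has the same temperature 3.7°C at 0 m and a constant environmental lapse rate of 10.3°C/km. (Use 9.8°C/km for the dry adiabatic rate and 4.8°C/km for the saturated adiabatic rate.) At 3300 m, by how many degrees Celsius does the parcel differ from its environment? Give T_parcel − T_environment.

Parcel:
  From 0 m to 1200 m (dry): cools by 9.8 × 1.2 = 11.76°C, giving -8.06°C.
  From 1200 m to 3300 m (saturated): cools by 4.8 × 2.1 = 10.08°C, giving -18.14°C.
Environment:
  From 0 m to 3300 m (environment): cools by 10.3 × 3.3 = 33.99°C, giving -30.29°C.
T_parcel − T_env = -18.14 − (-30.29) = +12.15°C

+12.15°C (parcel warmer than environment)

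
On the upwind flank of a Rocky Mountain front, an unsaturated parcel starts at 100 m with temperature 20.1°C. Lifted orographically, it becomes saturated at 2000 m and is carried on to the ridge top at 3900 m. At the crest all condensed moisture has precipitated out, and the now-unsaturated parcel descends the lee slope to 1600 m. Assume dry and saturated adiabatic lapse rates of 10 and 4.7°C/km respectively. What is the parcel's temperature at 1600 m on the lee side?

100–2000 m, dry: Δz = 1.9 km ⇒ ΔT = -19°C; T = 1.1°C
2000–3900 m, saturated: Δz = 1.9 km ⇒ ΔT = -8.93°C; T = -7.83°C
3900–1600 m, dry descent: Δz = 2.3 km ⇒ ΔT = +23°C; T = 15.17°C

15.17°C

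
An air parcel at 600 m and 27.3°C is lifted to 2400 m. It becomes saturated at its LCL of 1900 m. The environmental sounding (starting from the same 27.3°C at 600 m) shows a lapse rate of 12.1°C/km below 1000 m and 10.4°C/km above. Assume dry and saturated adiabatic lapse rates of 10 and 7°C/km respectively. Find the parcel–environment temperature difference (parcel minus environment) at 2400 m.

Parcel:
  600 → 1900 m (dry, 10°C/km): ΔT = -10 × 1.3 = -13°C → T = 14.3°C
  1900 → 2400 m (saturated, 7°C/km): ΔT = -7 × 0.5 = -3.5°C → T = 10.8°C
Environment:
  600 → 1000 m (environment, lower layer, 12.1°C/km): ΔT = -12.1 × 0.4 = -4.84°C → T = 22.46°C
  1000 → 2400 m (environment, upper layer, 10.4°C/km): ΔT = -10.4 × 1.4 = -14.56°C → T = 7.9°C
T_parcel − T_env = 10.8 − 7.9 = +2.9°C

+2.9°C (parcel warmer than environment)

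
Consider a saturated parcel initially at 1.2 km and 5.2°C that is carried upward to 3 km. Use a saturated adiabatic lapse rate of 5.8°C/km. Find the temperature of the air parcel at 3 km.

1200 → 3000 m (saturated adiabatic, 5.8°C/km): ΔT = -5.8 × 1.8 = -10.44°C → T = -5.24°C

-5.24°C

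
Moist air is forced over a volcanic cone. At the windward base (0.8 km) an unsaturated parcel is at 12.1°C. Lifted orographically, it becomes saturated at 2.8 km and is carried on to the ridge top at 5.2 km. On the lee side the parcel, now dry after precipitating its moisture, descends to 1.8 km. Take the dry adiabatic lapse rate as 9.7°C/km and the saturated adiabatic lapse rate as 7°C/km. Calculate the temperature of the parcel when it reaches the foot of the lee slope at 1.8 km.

8.88°C

Dry to 2800 m: -9.7 × 2 km = -19.4°C, so T = -7.3°C.
Saturated to 5200 m: -7 × 2.4 km = -16.8°C, so T = -24.1°C.
Dry descent to 1800 m: +9.7 × 3.4 km = +32.98°C, so T = 8.88°C.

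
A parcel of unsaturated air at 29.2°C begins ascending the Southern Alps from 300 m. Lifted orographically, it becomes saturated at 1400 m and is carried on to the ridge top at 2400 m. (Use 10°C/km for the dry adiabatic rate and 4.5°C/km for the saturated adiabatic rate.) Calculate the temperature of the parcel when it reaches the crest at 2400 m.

13.7°C

300 → 1400 m (dry, 10°C/km): ΔT = -10 × 1.1 = -11°C → T = 18.2°C
1400 → 2400 m (saturated, 4.5°C/km): ΔT = -4.5 × 1 = -4.5°C → T = 13.7°C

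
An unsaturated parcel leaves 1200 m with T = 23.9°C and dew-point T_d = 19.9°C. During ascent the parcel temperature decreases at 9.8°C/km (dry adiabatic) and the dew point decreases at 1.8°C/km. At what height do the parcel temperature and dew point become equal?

T and T_d converge at 9.8 − 1.8 = 8°C per km
Height above start = (23.9 − 19.9) / 8 = 0.5 km
LCL altitude = 1200 m + 500 m = 1700 m

1700 m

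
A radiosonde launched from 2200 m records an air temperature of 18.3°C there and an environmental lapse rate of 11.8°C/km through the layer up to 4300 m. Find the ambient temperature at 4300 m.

-6.48°C

From 2200 m to 4300 m (environmental): cools by 11.8 × 2.1 = 24.78°C, giving -6.48°C.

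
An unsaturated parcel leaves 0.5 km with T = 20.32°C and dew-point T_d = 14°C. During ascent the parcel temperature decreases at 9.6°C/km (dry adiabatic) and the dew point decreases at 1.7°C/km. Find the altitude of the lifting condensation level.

T and T_d converge at 9.6 − 1.7 = 7.9°C per km
Height above start = (20.32 − 14) / 7.9 = 0.8 km
LCL altitude = 500 m + 800 m = 1300 m

1.3 km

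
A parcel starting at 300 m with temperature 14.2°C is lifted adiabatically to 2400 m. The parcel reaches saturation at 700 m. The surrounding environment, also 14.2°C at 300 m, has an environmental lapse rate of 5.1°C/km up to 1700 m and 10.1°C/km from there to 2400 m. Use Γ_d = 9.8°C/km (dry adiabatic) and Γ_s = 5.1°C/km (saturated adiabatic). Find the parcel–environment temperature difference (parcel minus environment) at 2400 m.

Parcel:
  Dry to 700 m: -9.8 × 0.4 km = -3.92°C, so T = 10.28°C.
  Saturated to 2400 m: -5.1 × 1.7 km = -8.67°C, so T = 1.61°C.
Environment:
  Environment, lower layer to 1700 m: -5.1 × 1.4 km = -7.14°C, so T = 7.06°C.
  Environment, upper layer to 2400 m: -10.1 × 0.7 km = -7.07°C, so T = -0.01°C.
T_parcel − T_env = 1.61 − (-0.01) = +1.62°C

+1.62°C (parcel warmer than environment)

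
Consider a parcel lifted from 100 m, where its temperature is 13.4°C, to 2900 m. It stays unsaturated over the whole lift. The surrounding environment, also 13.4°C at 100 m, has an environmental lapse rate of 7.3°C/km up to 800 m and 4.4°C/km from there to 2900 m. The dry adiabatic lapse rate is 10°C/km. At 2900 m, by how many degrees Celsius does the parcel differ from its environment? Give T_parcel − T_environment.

-13.65°C (parcel cooler than environment)

Parcel:
  100 → 2900 m (dry, 10°C/km): ΔT = -10 × 2.8 = -28°C → T = -14.6°C
Environment:
  100 → 800 m (environment, lower layer, 7.3°C/km): ΔT = -7.3 × 0.7 = -5.11°C → T = 8.29°C
  800 → 2900 m (environment, upper layer, 4.4°C/km): ΔT = -4.4 × 2.1 = -9.24°C → T = -0.95°C
T_parcel − T_env = -14.6 − (-0.95) = -13.65°C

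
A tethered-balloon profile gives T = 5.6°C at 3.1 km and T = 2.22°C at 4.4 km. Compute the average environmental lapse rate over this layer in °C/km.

Γ = −ΔT/Δz = (5.6 − 2.22) / (4400 − 3100) m
  = 3.38°C / 1.3 km = 2.6°C/km

2.6°C/km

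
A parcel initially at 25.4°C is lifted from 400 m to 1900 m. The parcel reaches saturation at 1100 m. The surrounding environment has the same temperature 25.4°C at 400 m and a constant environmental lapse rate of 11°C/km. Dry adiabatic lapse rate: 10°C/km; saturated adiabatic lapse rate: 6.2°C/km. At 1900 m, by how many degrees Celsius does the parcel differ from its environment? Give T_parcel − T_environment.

+4.54°C (parcel warmer than environment)

Parcel:
  From 400 m to 1100 m (dry): cools by 10 × 0.7 = 7°C, giving 18.4°C.
  From 1100 m to 1900 m (saturated): cools by 6.2 × 0.8 = 4.96°C, giving 13.44°C.
Environment:
  From 400 m to 1900 m (environment): cools by 11 × 1.5 = 16.5°C, giving 8.9°C.
T_parcel − T_env = 13.44 − 8.9 = +4.54°C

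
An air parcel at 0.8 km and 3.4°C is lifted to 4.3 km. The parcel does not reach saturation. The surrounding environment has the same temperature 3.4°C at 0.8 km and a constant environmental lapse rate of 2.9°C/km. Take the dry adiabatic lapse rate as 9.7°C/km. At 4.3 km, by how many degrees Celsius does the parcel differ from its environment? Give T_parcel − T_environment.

-23.8°C (parcel cooler than environment)

Parcel:
  Dry to 4300 m: -9.7 × 3.5 km = -33.95°C, so T = -30.55°C.
Environment:
  Environment to 4300 m: -2.9 × 3.5 km = -10.15°C, so T = -6.75°C.
T_parcel − T_env = -30.55 − (-6.75) = -23.8°C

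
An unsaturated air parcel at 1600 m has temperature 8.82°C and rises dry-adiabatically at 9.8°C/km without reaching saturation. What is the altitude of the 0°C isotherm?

2500 m

Height above start = (8.82 − 0) / 9.8 = 0.9 km
Altitude = 1600 m + 900 m = 2500 m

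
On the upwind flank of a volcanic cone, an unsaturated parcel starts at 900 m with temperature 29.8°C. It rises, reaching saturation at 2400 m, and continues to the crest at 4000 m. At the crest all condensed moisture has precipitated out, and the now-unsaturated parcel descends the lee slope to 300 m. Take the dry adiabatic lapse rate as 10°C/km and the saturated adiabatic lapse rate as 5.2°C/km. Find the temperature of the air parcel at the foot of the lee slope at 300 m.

900–2400 m, dry: Δz = 1.5 km ⇒ ΔT = -15°C; T = 14.8°C
2400–4000 m, saturated: Δz = 1.6 km ⇒ ΔT = -8.32°C; T = 6.48°C
4000–300 m, dry descent: Δz = 3.7 km ⇒ ΔT = +37°C; T = 43.48°C

43.48°C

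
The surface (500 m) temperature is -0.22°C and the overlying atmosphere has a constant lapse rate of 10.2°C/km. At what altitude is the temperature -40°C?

Height above start = (-0.22 − (-40)) / 10.2 = 3.9 km
Altitude = 500 m + 3900 m = 4400 m

4400 m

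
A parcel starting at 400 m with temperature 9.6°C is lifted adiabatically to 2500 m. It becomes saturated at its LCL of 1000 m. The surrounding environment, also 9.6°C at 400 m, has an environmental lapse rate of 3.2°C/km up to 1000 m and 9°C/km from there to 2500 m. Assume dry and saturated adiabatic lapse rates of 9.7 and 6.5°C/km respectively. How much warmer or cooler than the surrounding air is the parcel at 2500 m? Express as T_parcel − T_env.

Parcel:
  Dry to 1000 m: -9.7 × 0.6 km = -5.82°C, so T = 3.78°C.
  Saturated to 2500 m: -6.5 × 1.5 km = -9.75°C, so T = -5.97°C.
Environment:
  Environment, lower layer to 1000 m: -3.2 × 0.6 km = -1.92°C, so T = 7.68°C.
  Environment, upper layer to 2500 m: -9 × 1.5 km = -13.5°C, so T = -5.82°C.
T_parcel − T_env = -5.97 − (-5.82) = -0.15°C

-0.15°C (parcel cooler than environment)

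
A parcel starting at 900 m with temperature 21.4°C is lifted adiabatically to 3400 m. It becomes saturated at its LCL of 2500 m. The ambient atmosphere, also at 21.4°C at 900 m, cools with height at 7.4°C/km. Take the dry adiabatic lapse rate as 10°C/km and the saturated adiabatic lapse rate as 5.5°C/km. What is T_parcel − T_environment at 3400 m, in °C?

Parcel:
  From 900 m to 2500 m (dry): cools by 10 × 1.6 = 16°C, giving 5.4°C.
  From 2500 m to 3400 m (saturated): cools by 5.5 × 0.9 = 4.95°C, giving 0.45°C.
Environment:
  From 900 m to 3400 m (environment): cools by 7.4 × 2.5 = 18.5°C, giving 2.9°C.
T_parcel − T_env = 0.45 − 2.9 = -2.45°C

-2.45°C (parcel cooler than environment)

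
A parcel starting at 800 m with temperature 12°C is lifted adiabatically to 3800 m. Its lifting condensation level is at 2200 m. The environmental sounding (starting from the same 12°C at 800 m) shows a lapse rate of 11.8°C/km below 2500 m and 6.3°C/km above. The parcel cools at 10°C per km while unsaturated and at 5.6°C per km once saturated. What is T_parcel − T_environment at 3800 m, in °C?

+5.29°C (parcel warmer than environment)

Parcel:
  800–2200 m, dry: Δz = 1.4 km ⇒ ΔT = -14°C; T = -2°C
  2200–3800 m, saturated: Δz = 1.6 km ⇒ ΔT = -8.96°C; T = -10.96°C
Environment:
  800–2500 m, environment, lower layer: Δz = 1.7 km ⇒ ΔT = -20.06°C; T = -8.06°C
  2500–3800 m, environment, upper layer: Δz = 1.3 km ⇒ ΔT = -8.19°C; T = -16.25°C
T_parcel − T_env = -10.96 − (-16.25) = +5.29°C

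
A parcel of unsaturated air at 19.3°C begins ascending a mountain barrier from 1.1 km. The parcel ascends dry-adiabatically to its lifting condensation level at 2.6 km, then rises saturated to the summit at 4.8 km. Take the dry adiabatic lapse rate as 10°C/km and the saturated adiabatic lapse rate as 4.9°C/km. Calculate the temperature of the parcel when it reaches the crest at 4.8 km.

1100–2600 m, dry: Δz = 1.5 km ⇒ ΔT = -15°C; T = 4.3°C
2600–4800 m, saturated: Δz = 2.2 km ⇒ ΔT = -10.78°C; T = -6.48°C

-6.48°C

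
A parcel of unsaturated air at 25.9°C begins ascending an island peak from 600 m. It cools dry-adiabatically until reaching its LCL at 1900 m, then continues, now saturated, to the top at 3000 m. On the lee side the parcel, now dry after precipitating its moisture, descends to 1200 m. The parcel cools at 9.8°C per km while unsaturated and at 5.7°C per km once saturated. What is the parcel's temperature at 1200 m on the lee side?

24.53°C

600 → 1900 m (dry, 9.8°C/km): ΔT = -9.8 × 1.3 = -12.74°C → T = 13.16°C
1900 → 3000 m (saturated, 5.7°C/km): ΔT = -5.7 × 1.1 = -6.27°C → T = 6.89°C
3000 → 1200 m (dry descent, 9.8°C/km): ΔT = +9.8 × 1.8 = +17.64°C → T = 24.53°C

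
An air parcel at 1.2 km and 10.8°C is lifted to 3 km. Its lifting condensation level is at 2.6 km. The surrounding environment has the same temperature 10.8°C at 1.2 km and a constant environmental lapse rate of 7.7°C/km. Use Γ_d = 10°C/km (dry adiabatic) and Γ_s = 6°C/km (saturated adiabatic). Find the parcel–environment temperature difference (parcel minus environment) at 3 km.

-2.54°C (parcel cooler than environment)

Parcel:
  1200–2600 m, dry: Δz = 1.4 km ⇒ ΔT = -14°C; T = -3.2°C
  2600–3000 m, saturated: Δz = 0.4 km ⇒ ΔT = -2.4°C; T = -5.6°C
Environment:
  1200–3000 m, environment: Δz = 1.8 km ⇒ ΔT = -13.86°C; T = -3.06°C
T_parcel − T_env = -5.6 − (-3.06) = -2.54°C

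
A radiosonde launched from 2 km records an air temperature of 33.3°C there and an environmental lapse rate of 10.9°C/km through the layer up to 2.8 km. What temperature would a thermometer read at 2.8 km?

24.58°C

2000–2800 m, environmental: Δz = 0.8 km ⇒ ΔT = -8.72°C; T = 24.58°C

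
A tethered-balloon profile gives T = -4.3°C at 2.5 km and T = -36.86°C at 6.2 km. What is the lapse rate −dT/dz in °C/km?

Γ = −ΔT/Δz = (-4.3 − (-36.86)) / (6200 − 2500) m
  = 32.56°C / 3.7 km = 8.8°C/km

8.8°C/km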